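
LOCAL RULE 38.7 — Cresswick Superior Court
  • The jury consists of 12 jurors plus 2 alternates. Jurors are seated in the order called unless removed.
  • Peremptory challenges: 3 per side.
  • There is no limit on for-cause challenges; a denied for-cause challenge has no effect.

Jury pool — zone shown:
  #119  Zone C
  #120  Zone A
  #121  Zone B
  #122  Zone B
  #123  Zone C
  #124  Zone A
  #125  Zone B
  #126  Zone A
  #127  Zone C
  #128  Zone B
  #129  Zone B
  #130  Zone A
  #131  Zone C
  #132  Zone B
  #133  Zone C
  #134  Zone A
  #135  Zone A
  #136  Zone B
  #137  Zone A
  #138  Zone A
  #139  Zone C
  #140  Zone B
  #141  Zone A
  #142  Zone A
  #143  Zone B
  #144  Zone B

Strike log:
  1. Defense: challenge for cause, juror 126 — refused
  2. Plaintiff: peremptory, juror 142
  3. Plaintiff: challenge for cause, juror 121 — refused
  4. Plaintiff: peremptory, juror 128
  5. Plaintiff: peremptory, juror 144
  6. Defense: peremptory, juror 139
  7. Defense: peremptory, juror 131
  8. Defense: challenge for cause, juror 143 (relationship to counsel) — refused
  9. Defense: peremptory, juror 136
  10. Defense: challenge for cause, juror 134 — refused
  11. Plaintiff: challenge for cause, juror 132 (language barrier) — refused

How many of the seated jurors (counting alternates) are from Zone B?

Removed: #128, #131, #136, #139, #142, #144.
Seated (14 incl. alternates): #119, #120, #121, #122, #123, #124, #125, #126, #127, #129, #130, #132, #133, #134.
Of those, in Zone B: #121, #122, #125, #129, #132 → 5.

5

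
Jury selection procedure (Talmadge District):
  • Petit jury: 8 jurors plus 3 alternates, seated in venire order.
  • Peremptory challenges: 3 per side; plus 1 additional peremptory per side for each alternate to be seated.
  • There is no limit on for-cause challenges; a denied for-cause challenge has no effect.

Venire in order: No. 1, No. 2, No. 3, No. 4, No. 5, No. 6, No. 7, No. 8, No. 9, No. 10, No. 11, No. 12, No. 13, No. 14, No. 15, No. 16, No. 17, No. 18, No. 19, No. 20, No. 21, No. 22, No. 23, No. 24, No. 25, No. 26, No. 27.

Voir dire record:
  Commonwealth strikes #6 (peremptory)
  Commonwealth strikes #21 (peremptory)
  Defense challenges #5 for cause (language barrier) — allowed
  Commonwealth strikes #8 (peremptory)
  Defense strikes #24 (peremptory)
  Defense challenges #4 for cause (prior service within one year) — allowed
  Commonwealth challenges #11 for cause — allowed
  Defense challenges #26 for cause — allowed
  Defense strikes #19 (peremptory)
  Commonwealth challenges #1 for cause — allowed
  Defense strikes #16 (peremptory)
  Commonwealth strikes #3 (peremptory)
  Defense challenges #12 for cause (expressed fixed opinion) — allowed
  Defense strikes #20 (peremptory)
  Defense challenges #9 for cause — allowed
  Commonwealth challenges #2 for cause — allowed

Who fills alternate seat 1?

23

Removed: #1, #2, #3, #4, #5, #6, #8, #9, #11, #12, #16, #19, #20, #21, #24, #26.
Seating in order: seats 1–8 → #7, #10, #13, #14, #15, #17, #18, #22; alternates → #23, #25, #27.
So alternate 1 is #23.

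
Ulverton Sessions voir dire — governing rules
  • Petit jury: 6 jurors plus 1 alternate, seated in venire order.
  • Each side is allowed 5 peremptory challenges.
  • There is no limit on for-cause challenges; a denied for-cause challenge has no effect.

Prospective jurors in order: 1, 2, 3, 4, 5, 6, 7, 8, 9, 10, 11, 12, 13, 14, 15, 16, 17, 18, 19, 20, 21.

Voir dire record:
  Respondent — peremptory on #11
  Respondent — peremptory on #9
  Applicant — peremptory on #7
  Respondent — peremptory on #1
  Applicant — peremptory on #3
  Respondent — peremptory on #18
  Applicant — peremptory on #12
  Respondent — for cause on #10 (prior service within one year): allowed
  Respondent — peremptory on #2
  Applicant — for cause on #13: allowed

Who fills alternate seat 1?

16

Removed: #1, #2, #3, #7, #9, #10, #11, #12, #13, #18.
Seating in order: seats 1–6 → #4, #5, #6, #8, #14, #15; alternates → #16.
So alternate 1 is #16.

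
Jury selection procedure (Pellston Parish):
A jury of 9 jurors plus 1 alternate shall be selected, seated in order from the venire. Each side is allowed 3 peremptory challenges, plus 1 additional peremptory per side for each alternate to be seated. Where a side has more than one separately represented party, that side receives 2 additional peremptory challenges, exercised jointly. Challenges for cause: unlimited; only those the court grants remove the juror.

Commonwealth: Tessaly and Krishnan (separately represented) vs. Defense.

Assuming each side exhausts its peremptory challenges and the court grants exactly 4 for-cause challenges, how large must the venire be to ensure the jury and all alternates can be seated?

Seats to fill: 9 + 1 alternates = 10.
Peremptories — Commonwealth: 3 + 1×1 + 2 = 6; Defense: 3 + 1×1 = 4; total 10.
For-cause removals: 4.
Minimum venire: 10 + 10 + 4 = 24.

24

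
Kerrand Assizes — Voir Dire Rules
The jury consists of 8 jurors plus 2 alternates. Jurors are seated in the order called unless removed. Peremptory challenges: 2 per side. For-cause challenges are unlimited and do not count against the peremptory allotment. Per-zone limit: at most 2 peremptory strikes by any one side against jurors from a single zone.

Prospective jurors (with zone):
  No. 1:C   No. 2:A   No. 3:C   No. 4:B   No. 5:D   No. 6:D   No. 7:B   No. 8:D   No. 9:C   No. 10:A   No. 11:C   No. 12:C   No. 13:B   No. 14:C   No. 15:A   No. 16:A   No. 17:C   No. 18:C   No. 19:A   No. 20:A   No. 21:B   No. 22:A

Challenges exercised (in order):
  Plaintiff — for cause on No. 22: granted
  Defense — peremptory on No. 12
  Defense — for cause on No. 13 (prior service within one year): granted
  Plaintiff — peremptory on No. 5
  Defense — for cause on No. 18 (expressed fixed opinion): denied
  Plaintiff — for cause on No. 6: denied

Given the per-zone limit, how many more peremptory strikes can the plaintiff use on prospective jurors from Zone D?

Plaintiff peremptories so far: #5 — 1 of 2 used, 1 left overall.
Against Zone D: #5 — 1 used; per-zone cap 2 leaves 1.
Binding limit: min(1, 1) = 1.

1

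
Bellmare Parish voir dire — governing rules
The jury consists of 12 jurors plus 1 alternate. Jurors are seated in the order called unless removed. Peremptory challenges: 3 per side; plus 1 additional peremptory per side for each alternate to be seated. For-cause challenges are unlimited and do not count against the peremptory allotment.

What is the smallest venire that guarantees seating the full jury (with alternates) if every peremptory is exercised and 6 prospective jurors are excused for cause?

27

Seats to fill: 12 + 1 alternates = 13.
Peremptories: 3 + 1×1 = 4 per side × 2 sides = 8.
For-cause removals: 6.
Minimum venire: 13 + 8 + 6 = 27.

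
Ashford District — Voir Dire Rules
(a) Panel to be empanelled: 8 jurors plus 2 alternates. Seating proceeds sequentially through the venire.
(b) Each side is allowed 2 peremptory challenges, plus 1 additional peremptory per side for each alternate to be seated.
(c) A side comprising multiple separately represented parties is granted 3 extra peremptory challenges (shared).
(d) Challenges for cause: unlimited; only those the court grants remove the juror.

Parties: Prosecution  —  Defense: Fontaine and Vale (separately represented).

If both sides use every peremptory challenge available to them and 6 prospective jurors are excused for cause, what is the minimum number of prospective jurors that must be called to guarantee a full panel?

27

Seats to fill: 8 + 2 alternates = 10.
Peremptories — Prosecution: 2 + 1×2 = 4; Defense: 2 + 1×2 + 3 = 7; total 11.
For-cause removals: 6.
Minimum venire: 10 + 11 + 6 = 27.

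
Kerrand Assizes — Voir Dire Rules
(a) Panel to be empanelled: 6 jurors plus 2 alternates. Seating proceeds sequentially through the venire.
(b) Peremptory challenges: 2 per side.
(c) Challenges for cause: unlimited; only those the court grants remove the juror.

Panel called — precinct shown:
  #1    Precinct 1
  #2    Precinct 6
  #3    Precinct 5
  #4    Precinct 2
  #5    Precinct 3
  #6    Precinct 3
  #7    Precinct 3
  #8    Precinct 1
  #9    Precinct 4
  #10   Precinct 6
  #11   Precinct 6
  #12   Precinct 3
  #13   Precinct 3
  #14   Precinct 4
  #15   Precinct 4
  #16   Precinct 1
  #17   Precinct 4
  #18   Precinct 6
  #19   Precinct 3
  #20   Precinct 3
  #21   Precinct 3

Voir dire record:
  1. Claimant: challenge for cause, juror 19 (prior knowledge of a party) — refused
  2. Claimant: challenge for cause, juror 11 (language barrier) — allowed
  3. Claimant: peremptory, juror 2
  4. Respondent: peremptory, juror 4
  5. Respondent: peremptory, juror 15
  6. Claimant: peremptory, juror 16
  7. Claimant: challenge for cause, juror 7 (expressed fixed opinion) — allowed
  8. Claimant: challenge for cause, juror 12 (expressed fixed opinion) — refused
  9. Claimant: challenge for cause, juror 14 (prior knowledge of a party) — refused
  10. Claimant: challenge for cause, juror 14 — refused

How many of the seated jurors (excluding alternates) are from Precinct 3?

2

Removed: #2, #4, #7, #11, #15, #16.
Seated jurors 1–6: #1, #3, #5, #6, #8, #9 (alternates #10, #12 not counted).
Of those, in Precinct 3: #5, #6 → 2.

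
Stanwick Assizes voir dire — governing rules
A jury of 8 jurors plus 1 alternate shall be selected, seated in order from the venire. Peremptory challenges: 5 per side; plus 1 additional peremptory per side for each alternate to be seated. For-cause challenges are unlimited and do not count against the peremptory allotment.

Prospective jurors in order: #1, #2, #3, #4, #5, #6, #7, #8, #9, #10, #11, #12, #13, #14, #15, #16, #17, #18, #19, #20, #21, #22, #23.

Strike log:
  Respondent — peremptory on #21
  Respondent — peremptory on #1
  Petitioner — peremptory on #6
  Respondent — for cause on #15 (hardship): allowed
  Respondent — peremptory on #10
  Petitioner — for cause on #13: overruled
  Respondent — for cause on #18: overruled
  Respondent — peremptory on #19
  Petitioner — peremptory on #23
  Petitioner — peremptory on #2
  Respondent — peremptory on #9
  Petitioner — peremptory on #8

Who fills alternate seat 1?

Removed: #1, #2, #6, #8, #9, #10, #15, #19, #21, #23. (#13, #18 stay — for-cause denied.)
Seating in order: seats 1–8 → #3, #4, #5, #7, #11, #12, #13, #14; alternates → #16.
So alternate 1 is #16.

16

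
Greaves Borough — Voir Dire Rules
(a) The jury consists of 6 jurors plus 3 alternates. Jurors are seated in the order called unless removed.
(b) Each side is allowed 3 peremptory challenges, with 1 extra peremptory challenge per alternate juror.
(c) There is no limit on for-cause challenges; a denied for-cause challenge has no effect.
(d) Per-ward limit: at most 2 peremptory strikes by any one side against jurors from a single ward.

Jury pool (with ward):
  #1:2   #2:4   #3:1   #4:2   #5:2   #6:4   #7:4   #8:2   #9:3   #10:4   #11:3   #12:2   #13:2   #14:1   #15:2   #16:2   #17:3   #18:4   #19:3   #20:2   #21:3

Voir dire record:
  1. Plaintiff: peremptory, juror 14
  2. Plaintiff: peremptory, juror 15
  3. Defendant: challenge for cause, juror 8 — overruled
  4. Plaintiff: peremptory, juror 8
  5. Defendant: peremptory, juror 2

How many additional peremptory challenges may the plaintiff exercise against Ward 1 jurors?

1

Plaintiff peremptories so far: #14, #15, #8 — 3 of 6 used, 3 left overall.
Against Ward 1: #14 — 1 used; per-ward cap 2 leaves 1.
Binding limit: min(3, 1) = 1.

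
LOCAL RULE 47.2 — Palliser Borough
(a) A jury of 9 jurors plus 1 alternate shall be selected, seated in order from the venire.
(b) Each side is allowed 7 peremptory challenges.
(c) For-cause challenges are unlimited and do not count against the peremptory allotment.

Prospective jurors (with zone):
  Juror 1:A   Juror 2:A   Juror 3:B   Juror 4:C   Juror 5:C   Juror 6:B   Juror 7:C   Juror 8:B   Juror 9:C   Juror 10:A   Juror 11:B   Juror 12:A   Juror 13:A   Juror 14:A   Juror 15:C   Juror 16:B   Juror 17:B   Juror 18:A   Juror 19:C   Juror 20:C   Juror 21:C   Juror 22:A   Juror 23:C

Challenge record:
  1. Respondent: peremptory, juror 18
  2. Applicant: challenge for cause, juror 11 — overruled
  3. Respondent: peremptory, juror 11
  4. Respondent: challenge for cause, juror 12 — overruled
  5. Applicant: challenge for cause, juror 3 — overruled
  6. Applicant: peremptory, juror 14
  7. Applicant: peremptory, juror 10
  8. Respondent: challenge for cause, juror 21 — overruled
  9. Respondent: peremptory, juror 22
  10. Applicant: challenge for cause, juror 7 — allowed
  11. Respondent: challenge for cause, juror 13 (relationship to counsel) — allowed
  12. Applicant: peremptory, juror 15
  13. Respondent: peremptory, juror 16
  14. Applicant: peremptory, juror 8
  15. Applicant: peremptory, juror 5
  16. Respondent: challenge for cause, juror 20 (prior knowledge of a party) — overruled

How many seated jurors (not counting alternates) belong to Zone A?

3

Removed: #5, #7, #8, #10, #11, #13, #14, #15, #16, #18, #22.
Seated jurors 1–9: #1, #2, #3, #4, #6, #9, #12, #17, #19 (alternates #20 not counted).
Of those, in Zone A: #1, #2, #12 → 3.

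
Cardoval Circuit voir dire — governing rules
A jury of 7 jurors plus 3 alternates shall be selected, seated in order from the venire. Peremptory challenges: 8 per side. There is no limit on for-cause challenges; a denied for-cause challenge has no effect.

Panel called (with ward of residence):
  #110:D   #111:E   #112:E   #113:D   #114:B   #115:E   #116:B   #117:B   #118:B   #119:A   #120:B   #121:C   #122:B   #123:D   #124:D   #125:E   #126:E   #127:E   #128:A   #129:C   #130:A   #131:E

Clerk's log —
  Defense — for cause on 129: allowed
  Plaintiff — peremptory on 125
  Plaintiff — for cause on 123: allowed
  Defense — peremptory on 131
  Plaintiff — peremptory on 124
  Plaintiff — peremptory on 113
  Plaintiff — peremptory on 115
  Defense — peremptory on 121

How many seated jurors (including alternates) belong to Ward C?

Removed: #113, #115, #121, #123, #124, #125, #129, #131.
Seated (10 incl. alternates): #110, #111, #112, #114, #116, #117, #118, #119, #120, #122.
None of those are in Ward C → 0.

0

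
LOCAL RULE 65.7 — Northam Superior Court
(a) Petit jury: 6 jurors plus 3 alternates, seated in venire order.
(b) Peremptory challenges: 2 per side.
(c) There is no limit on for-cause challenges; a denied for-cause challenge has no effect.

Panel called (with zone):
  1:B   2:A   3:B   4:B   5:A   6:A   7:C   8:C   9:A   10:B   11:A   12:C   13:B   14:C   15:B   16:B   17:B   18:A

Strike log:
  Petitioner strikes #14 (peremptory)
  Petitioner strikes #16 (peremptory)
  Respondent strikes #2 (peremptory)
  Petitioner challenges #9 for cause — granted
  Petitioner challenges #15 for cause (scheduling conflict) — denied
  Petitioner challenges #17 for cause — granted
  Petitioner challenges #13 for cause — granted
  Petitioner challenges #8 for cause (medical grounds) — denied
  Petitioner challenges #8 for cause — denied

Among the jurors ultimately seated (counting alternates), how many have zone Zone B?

Removed: #2, #9, #13, #14, #16, #17.
Seated (9 incl. alternates): #1, #3, #4, #5, #6, #7, #8, #10, #11.
Of those, in Zone B: #1, #3, #4, #10 → 4.

4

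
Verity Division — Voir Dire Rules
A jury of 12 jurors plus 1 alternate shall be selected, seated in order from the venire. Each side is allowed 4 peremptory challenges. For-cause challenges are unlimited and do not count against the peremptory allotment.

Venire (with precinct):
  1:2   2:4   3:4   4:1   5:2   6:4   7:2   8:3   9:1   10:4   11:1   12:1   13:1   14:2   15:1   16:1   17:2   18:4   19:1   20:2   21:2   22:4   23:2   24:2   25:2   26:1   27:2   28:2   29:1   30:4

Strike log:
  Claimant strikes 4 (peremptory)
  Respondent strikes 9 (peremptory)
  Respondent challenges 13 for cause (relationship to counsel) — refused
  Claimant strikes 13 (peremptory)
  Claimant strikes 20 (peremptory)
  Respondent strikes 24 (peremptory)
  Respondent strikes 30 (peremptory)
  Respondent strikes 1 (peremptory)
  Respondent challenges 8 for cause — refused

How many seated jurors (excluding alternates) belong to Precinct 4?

4

Removed: #1, #4, #9, #13, #20, #24, #30.
Seated jurors 1–12: #2, #3, #5, #6, #7, #8, #10, #11, #12, #14, #15, #16 (alternates #17 not counted).
Of those, in Precinct 4: #2, #3, #6, #10 → 4.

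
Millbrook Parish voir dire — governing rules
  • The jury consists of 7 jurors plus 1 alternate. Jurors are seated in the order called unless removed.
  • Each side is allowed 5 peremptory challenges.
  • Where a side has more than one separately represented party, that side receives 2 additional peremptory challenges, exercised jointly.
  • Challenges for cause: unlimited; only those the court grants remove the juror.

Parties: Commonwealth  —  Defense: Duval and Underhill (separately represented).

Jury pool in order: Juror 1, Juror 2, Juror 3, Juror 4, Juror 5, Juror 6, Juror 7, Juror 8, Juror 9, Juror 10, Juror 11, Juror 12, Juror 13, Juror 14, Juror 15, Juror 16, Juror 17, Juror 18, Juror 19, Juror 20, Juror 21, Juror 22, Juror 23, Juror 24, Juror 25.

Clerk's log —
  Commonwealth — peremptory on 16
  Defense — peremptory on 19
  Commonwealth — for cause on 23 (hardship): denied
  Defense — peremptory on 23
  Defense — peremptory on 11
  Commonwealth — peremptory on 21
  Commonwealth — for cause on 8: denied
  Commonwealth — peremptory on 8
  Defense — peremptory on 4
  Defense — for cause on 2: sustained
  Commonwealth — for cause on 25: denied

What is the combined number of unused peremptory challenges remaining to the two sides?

Commonwealth allotment: 5. Defense allotment: 5 base + 2 multi-party = 7.
Commonwealth peremptories used: #16, #21, #8 — 3 (for-cause on #23, #8, #25 don't count).
Defense peremptories used: #19, #23, #11, #4 — 4 (the for-cause on #2 doesn't count).
Remaining: (5 − 3) + (7 − 4) = 5.

5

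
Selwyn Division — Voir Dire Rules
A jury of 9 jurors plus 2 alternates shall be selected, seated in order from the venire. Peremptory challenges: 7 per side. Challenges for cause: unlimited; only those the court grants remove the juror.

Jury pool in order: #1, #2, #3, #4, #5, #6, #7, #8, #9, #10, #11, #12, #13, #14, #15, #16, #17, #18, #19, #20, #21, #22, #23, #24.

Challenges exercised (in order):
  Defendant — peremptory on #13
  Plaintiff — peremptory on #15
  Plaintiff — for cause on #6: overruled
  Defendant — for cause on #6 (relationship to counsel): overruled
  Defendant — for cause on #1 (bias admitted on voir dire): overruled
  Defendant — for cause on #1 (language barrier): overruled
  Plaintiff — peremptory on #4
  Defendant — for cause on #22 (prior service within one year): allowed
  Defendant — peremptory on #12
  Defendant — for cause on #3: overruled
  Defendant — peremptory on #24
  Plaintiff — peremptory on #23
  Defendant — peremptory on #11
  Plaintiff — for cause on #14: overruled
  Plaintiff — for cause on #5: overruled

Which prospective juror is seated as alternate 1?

14

Removed: #4, #11, #12, #13, #15, #22, #23, #24. (#1, #3, #5, #6, #14 stay — for-cause denied.)
Seating in order: seats 1–9 → #1, #2, #3, #5, #6, #7, #8, #9, #10; alternates → #14, #16.
So alternate 1 is #14.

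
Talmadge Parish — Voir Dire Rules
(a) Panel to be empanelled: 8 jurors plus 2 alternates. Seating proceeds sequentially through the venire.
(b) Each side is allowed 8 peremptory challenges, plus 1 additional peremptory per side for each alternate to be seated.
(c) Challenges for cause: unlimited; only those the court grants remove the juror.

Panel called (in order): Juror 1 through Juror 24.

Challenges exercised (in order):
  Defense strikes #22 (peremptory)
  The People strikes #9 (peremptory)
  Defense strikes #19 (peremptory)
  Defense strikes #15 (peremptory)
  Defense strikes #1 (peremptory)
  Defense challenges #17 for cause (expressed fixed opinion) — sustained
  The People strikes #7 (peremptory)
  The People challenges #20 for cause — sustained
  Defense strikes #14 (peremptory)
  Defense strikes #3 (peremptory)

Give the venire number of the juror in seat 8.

Removed: #1, #3, #7, #9, #14, #15, #17, #19, #20, #22.
Filling seats in venire order through position 8: #2, #4, #5, #6, #8, #10, #11, #12.
So seat 8 is #12.

12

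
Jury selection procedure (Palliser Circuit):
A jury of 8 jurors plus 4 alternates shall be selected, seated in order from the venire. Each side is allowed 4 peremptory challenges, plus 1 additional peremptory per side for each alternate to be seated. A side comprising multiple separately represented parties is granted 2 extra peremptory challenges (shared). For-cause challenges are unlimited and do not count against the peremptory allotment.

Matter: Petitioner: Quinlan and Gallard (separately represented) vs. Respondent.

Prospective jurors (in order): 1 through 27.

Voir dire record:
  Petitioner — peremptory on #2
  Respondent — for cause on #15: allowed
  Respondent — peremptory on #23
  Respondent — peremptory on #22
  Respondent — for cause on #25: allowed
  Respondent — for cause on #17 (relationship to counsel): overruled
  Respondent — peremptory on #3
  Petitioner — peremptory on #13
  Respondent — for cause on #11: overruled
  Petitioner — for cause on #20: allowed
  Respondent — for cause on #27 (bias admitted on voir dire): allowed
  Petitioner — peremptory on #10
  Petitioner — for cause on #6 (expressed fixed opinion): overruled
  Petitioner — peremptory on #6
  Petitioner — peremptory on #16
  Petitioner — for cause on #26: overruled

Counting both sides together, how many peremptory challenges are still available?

Petitioner allotment: 4 base + 1 × 4 alternates + 2 multi-party = 10. Respondent allotment: 4 base + 1 × 4 alternates = 8.
Petitioner peremptories used: #2, #13, #10, #6, #16 — 5 (for-cause on #20, #6, #26 don't count).
Respondent peremptories used: #23, #22, #3 — 3 (for-cause on #15, #25, #17, #11, #27 don't count).
Remaining: (10 − 5) + (8 − 3) = 10.

10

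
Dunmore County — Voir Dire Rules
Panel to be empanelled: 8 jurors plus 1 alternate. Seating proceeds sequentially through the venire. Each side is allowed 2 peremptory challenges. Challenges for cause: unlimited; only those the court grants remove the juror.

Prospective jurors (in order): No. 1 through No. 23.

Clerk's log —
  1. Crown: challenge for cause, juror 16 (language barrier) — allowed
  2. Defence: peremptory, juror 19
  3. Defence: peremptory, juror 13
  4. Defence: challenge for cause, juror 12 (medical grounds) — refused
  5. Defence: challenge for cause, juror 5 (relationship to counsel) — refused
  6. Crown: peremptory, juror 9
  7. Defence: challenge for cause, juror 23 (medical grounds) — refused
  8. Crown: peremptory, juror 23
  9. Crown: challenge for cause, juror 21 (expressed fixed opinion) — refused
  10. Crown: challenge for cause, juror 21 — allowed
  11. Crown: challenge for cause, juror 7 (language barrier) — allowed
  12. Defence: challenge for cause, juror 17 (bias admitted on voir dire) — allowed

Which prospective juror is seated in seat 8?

10

Removed: #7, #9, #13, #16, #17, #19, #21, #23. (#5, #12 stay — for-cause denied.)
Filling seats in venire order through position 8: #1, #2, #3, #4, #5, #6, #8, #10.
So seat 8 is #10.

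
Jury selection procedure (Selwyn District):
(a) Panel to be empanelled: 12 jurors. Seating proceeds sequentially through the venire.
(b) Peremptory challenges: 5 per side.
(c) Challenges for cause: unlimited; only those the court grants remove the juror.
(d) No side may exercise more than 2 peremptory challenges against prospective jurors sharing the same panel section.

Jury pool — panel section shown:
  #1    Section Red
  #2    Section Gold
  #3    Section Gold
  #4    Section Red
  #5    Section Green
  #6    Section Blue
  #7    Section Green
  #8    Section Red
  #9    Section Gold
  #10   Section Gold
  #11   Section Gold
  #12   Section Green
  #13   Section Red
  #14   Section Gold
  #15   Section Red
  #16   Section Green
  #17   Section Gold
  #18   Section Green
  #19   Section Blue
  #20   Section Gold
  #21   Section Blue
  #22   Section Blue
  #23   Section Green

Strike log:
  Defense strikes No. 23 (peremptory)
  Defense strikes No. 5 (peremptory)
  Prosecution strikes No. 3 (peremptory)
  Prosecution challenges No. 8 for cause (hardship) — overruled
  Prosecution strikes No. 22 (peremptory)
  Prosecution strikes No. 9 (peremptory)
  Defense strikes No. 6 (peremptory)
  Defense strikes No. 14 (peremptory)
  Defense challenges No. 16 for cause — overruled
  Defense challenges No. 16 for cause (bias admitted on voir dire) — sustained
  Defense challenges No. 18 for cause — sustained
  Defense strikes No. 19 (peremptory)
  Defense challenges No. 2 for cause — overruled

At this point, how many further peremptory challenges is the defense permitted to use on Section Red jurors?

Defense peremptories so far: #23, #5, #6, #14, #19 — 5 of 5 used, 0 left overall.
Against Section Red: none yet — per-section cap 2 leaves 2.
Binding limit: min(0, 2) = 0.

0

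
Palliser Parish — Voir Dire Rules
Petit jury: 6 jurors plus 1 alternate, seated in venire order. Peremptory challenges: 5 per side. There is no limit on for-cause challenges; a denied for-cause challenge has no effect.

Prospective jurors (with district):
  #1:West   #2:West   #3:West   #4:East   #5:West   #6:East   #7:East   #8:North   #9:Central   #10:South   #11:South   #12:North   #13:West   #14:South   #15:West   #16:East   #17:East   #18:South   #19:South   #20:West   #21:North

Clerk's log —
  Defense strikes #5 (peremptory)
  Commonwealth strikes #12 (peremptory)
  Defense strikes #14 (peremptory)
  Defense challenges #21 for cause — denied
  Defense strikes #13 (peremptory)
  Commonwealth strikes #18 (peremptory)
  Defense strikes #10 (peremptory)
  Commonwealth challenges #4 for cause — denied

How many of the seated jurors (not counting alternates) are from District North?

Removed: #5, #10, #12, #13, #14, #18.
Seated jurors 1–6: #1, #2, #3, #4, #6, #7 (alternates #8 not counted).
None of those are in District North → 0.

0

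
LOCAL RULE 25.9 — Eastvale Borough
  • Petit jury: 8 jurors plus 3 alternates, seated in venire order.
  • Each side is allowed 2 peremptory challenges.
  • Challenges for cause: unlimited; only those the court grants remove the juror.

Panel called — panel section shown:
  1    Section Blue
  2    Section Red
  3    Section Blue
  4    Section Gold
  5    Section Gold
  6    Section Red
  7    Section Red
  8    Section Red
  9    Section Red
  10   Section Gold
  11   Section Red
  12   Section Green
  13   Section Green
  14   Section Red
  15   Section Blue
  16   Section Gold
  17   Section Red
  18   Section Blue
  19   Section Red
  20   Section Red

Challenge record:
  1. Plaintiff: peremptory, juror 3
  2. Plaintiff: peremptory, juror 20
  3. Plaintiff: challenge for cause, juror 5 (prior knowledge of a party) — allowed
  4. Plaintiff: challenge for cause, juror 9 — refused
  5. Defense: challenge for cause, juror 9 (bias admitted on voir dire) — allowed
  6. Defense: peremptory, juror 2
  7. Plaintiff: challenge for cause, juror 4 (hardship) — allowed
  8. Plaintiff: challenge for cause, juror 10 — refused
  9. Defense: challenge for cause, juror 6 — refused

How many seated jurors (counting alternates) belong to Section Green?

2

Removed: #2, #3, #4, #5, #9, #20.
Seated (11 incl. alternates): #1, #6, #7, #8, #10, #11, #12, #13, #14, #15, #16.
Of those, in Section Green: #12, #13 → 2.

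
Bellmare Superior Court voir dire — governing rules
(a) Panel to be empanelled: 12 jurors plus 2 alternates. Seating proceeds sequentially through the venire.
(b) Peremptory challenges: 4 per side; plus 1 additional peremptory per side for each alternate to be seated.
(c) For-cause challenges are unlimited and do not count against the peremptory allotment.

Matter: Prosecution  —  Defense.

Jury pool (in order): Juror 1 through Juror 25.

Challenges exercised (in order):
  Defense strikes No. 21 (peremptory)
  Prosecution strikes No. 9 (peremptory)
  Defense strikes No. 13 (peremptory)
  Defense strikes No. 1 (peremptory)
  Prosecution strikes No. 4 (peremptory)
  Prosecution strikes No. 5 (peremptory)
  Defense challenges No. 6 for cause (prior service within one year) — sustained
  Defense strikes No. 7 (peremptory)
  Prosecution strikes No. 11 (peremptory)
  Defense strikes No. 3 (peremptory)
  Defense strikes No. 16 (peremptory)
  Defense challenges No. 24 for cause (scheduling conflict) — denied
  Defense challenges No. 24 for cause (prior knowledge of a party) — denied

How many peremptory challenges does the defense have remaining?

0

Defense allotment: 4 base + 1 × 2 alternates = 6.
Defense peremptories used: #21, #13, #1, #7, #3, #16 — 6 (for-cause on #6, #24, #24 don't count).
Remaining: 6 − 6 = 0.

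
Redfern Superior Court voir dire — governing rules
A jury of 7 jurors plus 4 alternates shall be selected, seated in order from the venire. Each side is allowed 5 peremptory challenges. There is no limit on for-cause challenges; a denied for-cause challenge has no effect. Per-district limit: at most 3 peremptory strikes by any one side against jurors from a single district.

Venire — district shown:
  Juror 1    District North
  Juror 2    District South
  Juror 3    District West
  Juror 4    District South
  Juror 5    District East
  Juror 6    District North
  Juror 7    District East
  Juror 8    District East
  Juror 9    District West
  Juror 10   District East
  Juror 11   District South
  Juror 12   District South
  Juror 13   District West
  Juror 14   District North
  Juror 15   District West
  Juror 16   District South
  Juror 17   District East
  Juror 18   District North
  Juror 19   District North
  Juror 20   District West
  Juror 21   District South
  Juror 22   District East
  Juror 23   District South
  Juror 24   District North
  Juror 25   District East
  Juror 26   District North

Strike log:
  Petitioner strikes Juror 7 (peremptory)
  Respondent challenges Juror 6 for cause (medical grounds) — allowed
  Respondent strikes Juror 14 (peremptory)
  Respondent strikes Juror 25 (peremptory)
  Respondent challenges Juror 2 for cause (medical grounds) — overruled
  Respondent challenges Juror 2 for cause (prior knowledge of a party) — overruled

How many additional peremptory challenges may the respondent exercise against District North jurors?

2

Respondent peremptories so far: #14, #25 — 2 of 5 used, 3 left overall.
Against District North: #14 — 1 used; per-district cap 3 leaves 2.
Binding limit: min(3, 2) = 2.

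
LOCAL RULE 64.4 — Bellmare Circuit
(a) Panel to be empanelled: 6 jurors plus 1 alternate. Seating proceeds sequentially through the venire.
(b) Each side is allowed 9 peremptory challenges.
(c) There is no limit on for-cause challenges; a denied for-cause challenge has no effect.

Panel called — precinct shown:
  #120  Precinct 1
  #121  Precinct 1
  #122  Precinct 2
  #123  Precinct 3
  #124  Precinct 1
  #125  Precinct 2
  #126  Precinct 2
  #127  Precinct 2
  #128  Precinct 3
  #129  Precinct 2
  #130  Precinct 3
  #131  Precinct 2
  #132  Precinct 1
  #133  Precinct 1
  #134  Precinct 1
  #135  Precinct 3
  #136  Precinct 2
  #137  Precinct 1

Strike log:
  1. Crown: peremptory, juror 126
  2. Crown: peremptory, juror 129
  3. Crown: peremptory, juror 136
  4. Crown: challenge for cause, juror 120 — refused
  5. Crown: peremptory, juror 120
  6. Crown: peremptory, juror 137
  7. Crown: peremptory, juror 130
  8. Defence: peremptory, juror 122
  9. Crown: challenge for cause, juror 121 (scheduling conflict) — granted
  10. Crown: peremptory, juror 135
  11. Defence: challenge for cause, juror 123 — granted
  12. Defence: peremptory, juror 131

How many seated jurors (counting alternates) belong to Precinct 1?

4

Removed: #120, #121, #122, #123, #126, #129, #130, #131, #135, #136, #137.
Seated (7 incl. alternates): #124, #125, #127, #128, #132, #133, #134.
Of those, in Precinct 1: #124, #132, #133, #134 → 4.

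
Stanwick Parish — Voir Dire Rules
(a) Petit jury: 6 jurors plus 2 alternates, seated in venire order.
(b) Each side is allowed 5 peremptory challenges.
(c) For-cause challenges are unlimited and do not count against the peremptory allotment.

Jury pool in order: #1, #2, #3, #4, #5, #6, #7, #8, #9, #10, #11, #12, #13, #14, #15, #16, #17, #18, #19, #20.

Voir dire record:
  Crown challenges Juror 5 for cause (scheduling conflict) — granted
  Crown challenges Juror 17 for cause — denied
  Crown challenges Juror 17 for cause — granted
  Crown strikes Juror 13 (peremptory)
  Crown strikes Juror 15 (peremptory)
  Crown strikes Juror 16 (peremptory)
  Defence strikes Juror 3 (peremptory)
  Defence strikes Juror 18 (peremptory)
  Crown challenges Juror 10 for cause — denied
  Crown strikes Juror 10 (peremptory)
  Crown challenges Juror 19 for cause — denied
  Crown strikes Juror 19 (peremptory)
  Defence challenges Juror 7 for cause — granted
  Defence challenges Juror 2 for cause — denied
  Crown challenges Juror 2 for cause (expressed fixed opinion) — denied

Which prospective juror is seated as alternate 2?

12

Removed: #3, #5, #7, #10, #13, #15, #16, #17, #18, #19. (#2 stays — for-cause denied.)
Seating in order: seats 1–6 → #1, #2, #4, #6, #8, #9; alternates → #11, #12.
So alternate 2 is #12.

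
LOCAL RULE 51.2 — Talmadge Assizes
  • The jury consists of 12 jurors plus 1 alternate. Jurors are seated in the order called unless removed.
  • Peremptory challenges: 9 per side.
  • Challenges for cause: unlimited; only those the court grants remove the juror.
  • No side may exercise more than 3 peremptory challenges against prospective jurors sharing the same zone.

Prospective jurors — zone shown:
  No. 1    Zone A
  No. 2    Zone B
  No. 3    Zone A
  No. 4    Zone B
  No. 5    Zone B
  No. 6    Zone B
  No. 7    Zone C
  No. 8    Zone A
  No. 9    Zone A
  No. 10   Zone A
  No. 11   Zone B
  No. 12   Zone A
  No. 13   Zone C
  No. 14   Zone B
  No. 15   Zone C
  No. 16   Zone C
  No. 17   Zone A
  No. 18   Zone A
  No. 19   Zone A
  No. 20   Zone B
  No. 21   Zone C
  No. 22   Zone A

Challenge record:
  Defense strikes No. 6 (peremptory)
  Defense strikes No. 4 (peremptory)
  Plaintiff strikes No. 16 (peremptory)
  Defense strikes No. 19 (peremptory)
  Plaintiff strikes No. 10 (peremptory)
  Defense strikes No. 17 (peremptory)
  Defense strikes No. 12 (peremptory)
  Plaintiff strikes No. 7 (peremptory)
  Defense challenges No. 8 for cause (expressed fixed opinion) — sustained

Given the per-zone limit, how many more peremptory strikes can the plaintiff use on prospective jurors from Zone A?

Plaintiff peremptories so far: #16, #10, #7 — 3 of 9 used, 6 left overall.
Against Zone A: #10 — 1 used; per-zone cap 3 leaves 2.
Binding limit: min(6, 2) = 2.

2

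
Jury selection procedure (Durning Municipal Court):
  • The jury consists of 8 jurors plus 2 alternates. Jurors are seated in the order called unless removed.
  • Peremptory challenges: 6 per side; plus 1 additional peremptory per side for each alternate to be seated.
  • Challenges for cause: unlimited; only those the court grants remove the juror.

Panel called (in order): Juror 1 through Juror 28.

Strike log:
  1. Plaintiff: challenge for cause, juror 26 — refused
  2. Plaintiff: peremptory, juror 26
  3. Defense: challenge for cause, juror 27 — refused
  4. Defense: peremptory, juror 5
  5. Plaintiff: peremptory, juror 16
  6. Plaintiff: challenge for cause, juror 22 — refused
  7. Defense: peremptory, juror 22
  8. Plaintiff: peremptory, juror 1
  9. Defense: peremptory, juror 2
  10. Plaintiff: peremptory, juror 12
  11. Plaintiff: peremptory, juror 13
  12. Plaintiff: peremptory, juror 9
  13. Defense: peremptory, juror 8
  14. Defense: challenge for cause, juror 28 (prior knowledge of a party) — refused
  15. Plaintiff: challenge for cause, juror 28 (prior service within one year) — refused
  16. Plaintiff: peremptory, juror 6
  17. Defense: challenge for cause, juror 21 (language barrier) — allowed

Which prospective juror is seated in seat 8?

17

Removed: #1, #2, #5, #6, #8, #9, #12, #13, #16, #21, #22, #26. (#27, #28 stay — for-cause denied.)
Seating in order: seats 1–8 → #3, #4, #7, #10, #11, #14, #15, #17; alternates → #18, #19.
So seat 8 is #17.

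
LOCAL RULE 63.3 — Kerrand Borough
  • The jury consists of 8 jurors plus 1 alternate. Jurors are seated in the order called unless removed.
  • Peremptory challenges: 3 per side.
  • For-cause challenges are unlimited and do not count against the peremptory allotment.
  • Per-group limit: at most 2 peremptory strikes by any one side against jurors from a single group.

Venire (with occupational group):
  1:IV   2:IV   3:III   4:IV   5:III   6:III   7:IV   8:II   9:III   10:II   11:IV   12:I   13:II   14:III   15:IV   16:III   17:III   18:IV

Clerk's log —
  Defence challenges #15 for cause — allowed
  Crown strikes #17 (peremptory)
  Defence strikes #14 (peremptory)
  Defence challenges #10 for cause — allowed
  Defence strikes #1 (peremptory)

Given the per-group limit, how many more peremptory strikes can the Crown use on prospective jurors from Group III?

1

Crown peremptories so far: #17 — 1 of 3 used, 2 left overall.
Against Group III: #17 — 1 used; per-group cap 2 leaves 1.
Binding limit: min(2, 1) = 1.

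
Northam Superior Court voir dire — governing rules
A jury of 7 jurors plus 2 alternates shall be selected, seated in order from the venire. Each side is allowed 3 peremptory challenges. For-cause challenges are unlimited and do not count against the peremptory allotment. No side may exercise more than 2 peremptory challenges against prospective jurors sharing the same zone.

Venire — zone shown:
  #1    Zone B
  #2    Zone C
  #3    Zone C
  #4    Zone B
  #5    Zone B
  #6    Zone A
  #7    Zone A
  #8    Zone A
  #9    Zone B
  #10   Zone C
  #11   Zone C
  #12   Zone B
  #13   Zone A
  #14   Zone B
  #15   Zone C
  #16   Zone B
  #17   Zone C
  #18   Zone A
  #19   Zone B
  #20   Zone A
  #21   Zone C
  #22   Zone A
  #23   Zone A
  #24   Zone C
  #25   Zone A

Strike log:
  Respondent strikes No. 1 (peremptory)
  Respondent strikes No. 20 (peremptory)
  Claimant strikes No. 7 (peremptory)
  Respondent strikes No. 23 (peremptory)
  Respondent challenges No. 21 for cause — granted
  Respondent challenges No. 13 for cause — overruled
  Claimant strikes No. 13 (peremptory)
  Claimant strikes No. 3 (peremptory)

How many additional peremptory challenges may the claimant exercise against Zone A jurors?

Claimant peremptories so far: #7, #13, #3 — 3 of 3 used, 0 left overall.
Against Zone A: #7, #13 — 2 used; per-zone cap 2 leaves 0.
Binding limit: min(0, 0) = 0.

0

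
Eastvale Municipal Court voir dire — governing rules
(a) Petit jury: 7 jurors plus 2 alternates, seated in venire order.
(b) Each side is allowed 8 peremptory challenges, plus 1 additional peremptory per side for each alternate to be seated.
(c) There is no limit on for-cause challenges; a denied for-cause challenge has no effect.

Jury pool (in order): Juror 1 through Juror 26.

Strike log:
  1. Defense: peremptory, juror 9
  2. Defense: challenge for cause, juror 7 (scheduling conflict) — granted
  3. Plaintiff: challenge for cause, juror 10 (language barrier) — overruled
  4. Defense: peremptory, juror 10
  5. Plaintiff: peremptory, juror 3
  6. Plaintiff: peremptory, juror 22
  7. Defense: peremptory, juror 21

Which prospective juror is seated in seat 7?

11

Removed: #3, #7, #9, #10, #21, #22.
Filling seats in venire order through position 7: #1, #2, #4, #5, #6, #8, #11.
So seat 7 is #11.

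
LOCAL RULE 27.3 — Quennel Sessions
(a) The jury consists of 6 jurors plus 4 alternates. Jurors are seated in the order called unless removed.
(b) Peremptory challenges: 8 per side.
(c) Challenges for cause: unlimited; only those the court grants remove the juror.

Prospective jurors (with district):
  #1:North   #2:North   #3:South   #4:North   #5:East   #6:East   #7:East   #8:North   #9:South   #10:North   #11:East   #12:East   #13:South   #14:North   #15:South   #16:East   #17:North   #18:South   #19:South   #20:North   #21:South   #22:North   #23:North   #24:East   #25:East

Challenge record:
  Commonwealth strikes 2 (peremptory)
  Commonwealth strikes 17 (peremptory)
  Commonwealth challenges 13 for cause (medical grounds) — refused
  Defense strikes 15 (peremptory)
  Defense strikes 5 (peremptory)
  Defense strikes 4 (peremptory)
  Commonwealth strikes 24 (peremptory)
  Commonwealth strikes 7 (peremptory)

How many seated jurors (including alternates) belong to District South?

3

Removed: #2, #4, #5, #7, #15, #17, #24.
Seated (10 incl. alternates): #1, #3, #6, #8, #9, #10, #11, #12, #13, #14.
Of those, in District South: #3, #9, #13 → 3.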